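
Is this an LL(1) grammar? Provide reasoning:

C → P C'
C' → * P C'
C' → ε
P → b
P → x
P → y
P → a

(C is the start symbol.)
Relevant sets:
  FOLLOW(C') = { $ }

For C':
  PREDICT(C' → '*' P C') = { '*' }
  PREDICT(C' → ε) = { $ }
For P:
  PREDICT(P → b) = { 'b' }
  PREDICT(P → x) = { 'x' }
  PREDICT(P → y) = { 'y' }
  PREDICT(P → a) = { 'a' }
C has a single production, so nothing to check there.

All predict sets are disjoint. The grammar IS LL(1).

Answer: Yes, the grammar is LL(1).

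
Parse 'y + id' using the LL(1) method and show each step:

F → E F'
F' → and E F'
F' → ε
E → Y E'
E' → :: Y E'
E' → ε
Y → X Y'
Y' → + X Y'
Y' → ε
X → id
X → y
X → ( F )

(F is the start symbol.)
LL(1) parsing maintains a stack (initially the start symbol over $) and the input. At each step: if the stack top is a terminal, match it against the current input token; if it is a non-terminal N, replace it with the RHS of M[N, lookahead] (the unique production whose predict set contains the lookahead).

Stack is shown with the top on the left.

Stack           Input     Action
--------------------------------
F $             y + id $  output F → E F'
E F' $          y + id $  output E → Y E'
Y E' F' $       y + id $  output Y → X Y'
X Y' E' F' $    y + id $  output X → y
y Y' E' F' $    y + id $  match 'y'
Y' E' F' $      + id $    output Y' → + X Y'
+ X Y' E' F' $  + id $    match '+'
X Y' E' F' $    id $      output X → id
id Y' E' F' $   id $      match 'id'
Y' E' F' $      $         output Y' → ε
E' F' $         $         output E' → ε
F' $            $         output F' → ε
$               $         accept

The string is accepted.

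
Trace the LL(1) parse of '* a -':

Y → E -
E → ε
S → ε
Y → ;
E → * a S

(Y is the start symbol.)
LL(1) parsing maintains a stack (initially the start symbol over $) and the input. At each step: if the stack top is a terminal, match it against the current input token; if it is a non-terminal N, replace it with the RHS of M[N, lookahead] (the unique production whose predict set contains the lookahead).

Stack is shown with the top on the left.

Stack      Input    Action
--------------------------
Y $        * a - $  output Y → E -
E - $      * a - $  output E → * a S
* a S - $  * a - $  match '*'
a S - $    a - $    match 'a'
S - $      - $      output S → ε
- $        - $      match '-'
$          $        accept

The string is accepted.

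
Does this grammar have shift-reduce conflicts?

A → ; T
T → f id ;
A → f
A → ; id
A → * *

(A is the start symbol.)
No shift-reduce conflicts

Augment with A' → A and build the canonical LR(0) collection (I0 = CLOSURE({[A' → . A]}), then GOTO on every symbol after a dot until no new states appear). It has 11 states:
  I0: { [A → . * *], [A → . ; T], [A → . ; id], [A → . f], [A' → . A] }  — shift
  I1: { [A → * . *] }  — shift
  I2: { [A → ; . T], [A → ; . id], [T → . f id ;] }  — shift
  I3: { [A' → A .] }  — accept
  I4: { [A → f .] }  — reduce
  I5: { [A → ; T .] }  — reduce
  I6: { [T → f . id ;] }  — shift
  I7: { [A → ; id .] }  — reduce
  I8: { [T → f id . ;] }  — shift
  I9: { [T → f id ; .] }  — reduce
  I10: { [A → * * .] }  — reduce

No state contains both a complete item and a shift item.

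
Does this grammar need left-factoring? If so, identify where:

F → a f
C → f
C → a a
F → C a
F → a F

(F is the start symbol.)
Left-factoring is needed when two productions for the same non-terminal
share a common prefix on the right-hand side.

Productions for F:
  F → a f
  F → C a
  F → a F
Productions for C:
  C → f
  C → a a

Found common prefix 'a' in productions for F

Answer: Yes, F has productions with common prefix 'a'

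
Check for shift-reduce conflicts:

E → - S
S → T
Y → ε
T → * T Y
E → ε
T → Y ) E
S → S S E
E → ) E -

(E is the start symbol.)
Augment with E' → E and build the canonical LR(0) collection (I0 = CLOSURE({[E' → . E]}), then GOTO on every symbol after a dot until no new states appear). It has 16 states:
  I0: { [E → . ) E -], [E → . - S], [E → .], [E' → . E] }  — shift, reduce
  I1: { [E → ) . E -], [E → . ) E -], [E → . - S], [E → .] }  — shift, reduce
  I2: { [E → - . S], [S → . S S E], [S → . T], [T → . * T Y], [T → . Y ) E], [Y → .] }  — shift, reduce
  I3: { [E' → E .] }  — accept
  I4: { [T → * . T Y], [T → . * T Y], [T → . Y ) E], [Y → .] }  — shift, reduce
  I5: { [E → - S .], [S → . S S E], [S → . T], [S → S . S E], [T → . * T Y], [T → . Y ) E], [Y → .] }  — shift, 2 reduces
  I6: { [S → T .] }  — reduce
  I7: { [T → Y . ) E] }  — shift
  I8: { [E → . ) E -], [E → . - S], [E → .], [T → Y ) . E] }  — shift, reduce
  I9: { [T → Y ) E .] }  — reduce
  I10: { [E → . ) E -], [E → . - S], [E → .], [S → . S S E], [S → . T], [S → S . S E], [S → S S . E], [T → . * T Y], [T → . Y ) E], [Y → .] }  — shift, 2 reduces
  I11: { [S → S S E .] }  — reduce
  I12: { [T → * T . Y], [Y → .] }  — reduce
  I13: { [T → * T Y .] }  — reduce
  I14: { [E → ) E . -] }  — shift
  I15: { [E → ) E - .] }  — reduce

I0 contains reduce item [E → .] and shift items [E → . ) E -], [E → . - S] — shift-reduce conflict.
I1 contains reduce item [E → .] and shift items [E → . ) E -], [E → . - S] — shift-reduce conflict.
I2 contains reduce item [Y → .] and shift item [T → . * T Y] — shift-reduce conflict.
I4 contains reduce item [Y → .] and shift item [T → . * T Y] — shift-reduce conflict.
I5 contains reduce items [E → - S .], [Y → .] and shift item [T → . * T Y] — shift-reduce conflict.
I8 contains reduce item [E → .] and shift items [E → . ) E -], [E → . - S] — shift-reduce conflict.
I10 contains reduce items [E → .], [Y → .] and shift items [E → . ) E -], [E → . - S], [T → . * T Y] — shift-reduce conflict.

Answer: Yes — I0: [E → .] vs [E → . ) E -]; I1: [E → .] vs [E → . ) E -]; I2: [Y → .] vs [T → . * T Y]; I4: [Y → .] vs [T → . * T Y]; I5: [E → - S .] vs [T → . * T Y]; I8: [E → .] vs [E → . ) E -]; I10: [E → .] vs [E → . ) E -]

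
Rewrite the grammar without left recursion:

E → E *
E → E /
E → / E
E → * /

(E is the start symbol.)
E → / E E'
E → * / E'
E' → * E'
E' → / E'
E' → ε

E is directly left-recursive. The standard transformation for
  A → A α₁ | ... | A α_m | β₁ | ... | β_n
is
  A  → β₁ A' | ... | β_n A'
  A' → α₁ A' | ... | α_m A' | ε

E → / E becomes E → / E E'
E → * / becomes E → * / E'
E → E * becomes E' → * E'
E → E / becomes E' → / E'
Add E' → ε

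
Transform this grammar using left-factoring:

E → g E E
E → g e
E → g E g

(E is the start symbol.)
Left-factoring transforms A → αβ₁ | αβ₂ into A → αA' and A' → β₁ | β₂
(α is the longest common prefix among the alternatives). Repeat until
no nonterminal has two alternatives with a common prefix.

Round 1: E has alternatives sharing prefix 'g'. Introduce E': E → g E'
  Add: E' → E E
  Add: E' → e
  Add: E' → E g

Round 2: E' has alternatives sharing prefix 'E'. Introduce E'': E' → E E''
  Add: E'' → E
  Add: E'' → g

No remaining common prefixes — done.

Resulting grammar:
E → g E'
E' → E E''
E'' → E
E'' → g
E' → e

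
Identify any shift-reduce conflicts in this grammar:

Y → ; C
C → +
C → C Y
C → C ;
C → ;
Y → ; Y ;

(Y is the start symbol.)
Yes — I4: [C → ; .] vs [C → . +]; I5: [Y → ; C .] vs [C → C . ;]; I8: [C → C ; .] vs [C → . +]

A shift-reduce conflict occurs when an LR(0) state has both:
  - a complete (reduce) item [A → α .] (dot at the end), and
  - a shift item [B → β . c γ] (dot before a terminal).

Augment with Y' → Y and build the canonical LR(0) collection (I0 = CLOSURE({[Y' → . Y]}), then GOTO on every symbol after a dot until no new states appear). It has 10 states:
  I0: { [Y → . ; C], [Y → . ; Y ;], [Y' → . Y] }  — shift
  I1: { [C → . +], [C → . ;], [C → . C ;], [C → . C Y], [Y → . ; C], [Y → . ; Y ;], [Y → ; . C], [Y → ; . Y ;] }  — shift
  I2: { [Y' → Y .] }  — accept
  I3: { [C → + .] }  — reduce
  I4: { [C → . +], [C → . ;], [C → . C ;], [C → . C Y], [C → ; .], [Y → . ; C], [Y → . ; Y ;], [Y → ; . C], [Y → ; . Y ;] }  — shift, reduce
  I5: { [C → C . ;], [C → C . Y], [Y → . ; C], [Y → . ; Y ;], [Y → ; C .] }  — shift, reduce
  I6: { [Y → ; Y . ;] }  — shift
  I7: { [Y → ; Y ; .] }  — reduce
  I8: { [C → . +], [C → . ;], [C → . C ;], [C → . C Y], [C → C ; .], [Y → . ; C], [Y → . ; Y ;], [Y → ; . C], [Y → ; . Y ;] }  — shift, reduce
  I9: { [C → C Y .] }  — reduce

I4 contains reduce item [C → ; .] and shift items [C → . +], [C → . ;], [Y → . ; C], [Y → . ; Y ;] — shift-reduce conflict.
I5 contains reduce item [Y → ; C .] and shift items [C → C . ;], [Y → . ; C], [Y → . ; Y ;] — shift-reduce conflict.
I8 contains reduce item [C → C ; .] and shift items [C → . +], [C → . ;], [Y → . ; C], [Y → . ; Y ;] — shift-reduce conflict.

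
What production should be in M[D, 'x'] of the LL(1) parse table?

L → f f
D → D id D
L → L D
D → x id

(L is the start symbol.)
To find M[D, 'x'], we find productions for D where 'x' is in the predict set (PREDICT(N → α) = (FIRST(α) \ {ε}) ∪ (FOLLOW(N) if α ⇒* ε)).

Relevant sets:
  FIRST(D) = { 'x' }

D → D id D: PREDICT = { 'x' }
  'x' is in predict set, so this production goes in M[D, 'x']
D → x id: PREDICT = { 'x' }
  'x' is in predict set, so this production goes in M[D, 'x']

M[D, 'x'] = D → D id D, D → x id  (a multiply-defined cell — the grammar is not LL(1))

Answer: D → D id D, D → x id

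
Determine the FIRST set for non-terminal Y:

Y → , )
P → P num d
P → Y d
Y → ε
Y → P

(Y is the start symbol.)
{ ',', 'd', ε }

FIRST sets of the other non-terminals involved (by the same procedure, iterated to a fixed point):
  FIRST(P) = { ',', 'd' }

From Y → , ):
  - ',' is a terminal: add ',' and stop
From Y → ε:
  - ε-production, so ε ∈ FIRST(Y)
From Y → P:
  - P is a non-terminal: add FIRST(P) \ {ε} = { ',', 'd' }
    P is not nullable, so stop

Collecting: FIRST(Y) = { ',', 'd', ε }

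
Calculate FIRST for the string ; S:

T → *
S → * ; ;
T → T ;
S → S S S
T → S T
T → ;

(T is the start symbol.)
{ ';' }

To compute FIRST(; S), process the symbols left to right:
Symbol ; is a terminal. Add ';' and stop.
FIRST(; S) = { ';' }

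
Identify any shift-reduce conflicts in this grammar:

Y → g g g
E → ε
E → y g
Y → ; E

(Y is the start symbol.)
A shift-reduce conflict occurs when an LR(0) state has both:
  - a complete (reduce) item [A → α .] (dot at the end), and
  - a shift item [B → β . c γ] (dot before a terminal).

Augment with Y' → Y and build the canonical LR(0) collection (I0 = CLOSURE({[Y' → . Y]}), then GOTO on every symbol after a dot until no new states appear). It has 9 states:
  I0: { [Y → . ; E], [Y → . g g g], [Y' → . Y] }  — shift
  I1: { [E → . y g], [E → .], [Y → ; . E] }  — shift, reduce
  I2: { [Y' → Y .] }  — accept
  I3: { [Y → g . g g] }  — shift
  I4: { [Y → g g . g] }  — shift
  I5: { [Y → g g g .] }  — reduce
  I6: { [Y → ; E .] }  — reduce
  I7: { [E → y . g] }  — shift
  I8: { [E → y g .] }  — reduce

I1 contains reduce item [E → .] and shift item [E → . y g] — shift-reduce conflict.

Answer: Yes — I1: [E → .] vs [E → . y g]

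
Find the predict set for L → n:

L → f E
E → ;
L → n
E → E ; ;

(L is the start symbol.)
PREDICT(L → n) = (FIRST(RHS) \ {ε}) ∪ (FOLLOW(L) if ε ∈ FIRST(RHS), i.e. RHS ⇒* ε)
FIRST(n) = { 'n' }
ε ∉ FIRST(n), so FOLLOW(L) is not added.
PREDICT(L → n) = { 'n' }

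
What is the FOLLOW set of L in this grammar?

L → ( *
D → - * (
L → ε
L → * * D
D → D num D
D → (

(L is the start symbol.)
L is the start symbol, so $ ∈ FOLLOW(L).
L does not occur on any right-hand side.

Taking the union: FOLLOW(L) = { $ }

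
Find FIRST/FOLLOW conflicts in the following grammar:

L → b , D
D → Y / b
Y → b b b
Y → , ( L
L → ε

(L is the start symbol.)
No FIRST/FOLLOW conflicts.

Nullable non-terminals: L.

L: nullable alternative(s) L → ε; FOLLOW(L) = { $, '/' }
  L → b , D: FIRST \ {ε} = { 'b' } — disjoint from FOLLOW(L)
  L → ε: FIRST \ {ε} = { } — this is the only nullable alternative, skip

D, Y have no nullable alternative, so no FIRST/FOLLOW check is needed there.

No FIRST/FOLLOW conflicts found.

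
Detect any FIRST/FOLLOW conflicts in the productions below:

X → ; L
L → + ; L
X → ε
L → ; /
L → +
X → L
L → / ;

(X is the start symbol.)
A FIRST/FOLLOW conflict occurs when a non-terminal N has a nullable alternative N → β (β ⇒* ε) and another alternative N → α with FIRST(α) ∩ FOLLOW(N) ≠ ∅: on such a lookahead the parser cannot decide between expanding α and letting N vanish via β.

Nullable non-terminals: X.
FIRST sets used below: FIRST(L) = { '+', '/', ';' }

X: nullable alternative(s) X → ε; FOLLOW(X) = { $ }
  X → ; L: FIRST \ {ε} = { ';' } — disjoint from FOLLOW(X)
  X → ε: FIRST \ {ε} = { } — this is the only nullable alternative, skip
  X → L: FIRST \ {ε} = { '+', '/', ';' } — disjoint from FOLLOW(X)

L has no nullable alternative, so no FIRST/FOLLOW check is needed there.

No FIRST/FOLLOW conflicts found.

Answer: No FIRST/FOLLOW conflicts.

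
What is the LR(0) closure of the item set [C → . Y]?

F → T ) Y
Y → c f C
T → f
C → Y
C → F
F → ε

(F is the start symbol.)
To compute CLOSURE, for each item [A → α.Bβ] where B is a non-terminal, add [B → .γ] for all productions B → γ; repeat for the newly added items until nothing changes.

Start with: [C → . Y]
  [C → . Y] has the dot before Y: add [Y → . c f C]
No further items can be added.

CLOSURE = { [C → . Y], [Y → . c f C] }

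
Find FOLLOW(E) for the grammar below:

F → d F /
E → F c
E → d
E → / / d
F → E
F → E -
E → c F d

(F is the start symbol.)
To compute FOLLOW(E), find every occurrence of E on a right-hand side N → α E β: add FIRST(β) \ {ε}, and if β is empty or nullable also add FOLLOW(N). Iterate to a fixed point.

In F → E: E is at the end, add FOLLOW(F)
In F → E -: E is followed by '-', add FIRST('-') \ {ε} = { '-' }

The FOLLOW sets referred to above (computed the same way, to a fixed point):
  FOLLOW(F) = { $, '/', 'c', 'd' }

Taking the union: FOLLOW(E) = { $, '-', '/', 'c', 'd' }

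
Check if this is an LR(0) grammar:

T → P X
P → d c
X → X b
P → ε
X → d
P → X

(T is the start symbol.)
A grammar is LR(0) if no state in the canonical LR(0) collection has:
  - both a shift item (dot before a terminal) and a complete item (shift-reduce conflict), or
  - two or more complete items (reduce-reduce conflict; the accept item [T' → T .] counts as a complete item here).

Augment with T' → T and build the canonical LR(0) collection (I0 = CLOSURE({[T' → . T]}), then GOTO on every symbol after a dot until no new states appear). It has 9 states:
  I0: { [P → . X], [P → . d c], [P → .], [T → . P X], [T' → . T], [X → . X b], [X → . d] }  — shift, reduce
  I1: { [T → P . X], [X → . X b], [X → . d] }  — shift
  I2: { [T' → T .] }  — accept
  I3: { [P → X .], [X → X . b] }  — shift, reduce
  I4: { [P → d . c], [X → d .] }  — shift, reduce
  I5: { [P → d c .] }  — reduce
  I6: { [X → X b .] }  — reduce
  I7: { [T → P X .], [X → X . b] }  — shift, reduce
  I8: { [X → d .] }  — reduce

Conflict in state I0:
  Shift-reduce conflict between [P → .] and [P → . d c]
So the grammar is NOT LR(0).

Answer: No. Shift-reduce conflict between [P → .] and [P → . d c]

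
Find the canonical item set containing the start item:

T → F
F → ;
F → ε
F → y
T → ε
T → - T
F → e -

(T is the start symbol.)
{ [F → . ;], [F → . e -], [F → . y], [F → .], [T → . - T], [T → . F], [T → .], [T' → . T] }

First, augment the grammar with T' → T
I₀ = CLOSURE({ [T' → . T] }):
  [T' → . T] has the dot before T: add [T → . F], [T → .], [T → . - T]
  [T → . F] has the dot before F: add [F → . ;], [F → .], [F → . y], [F → . e -]
No further items can be added.

I₀ = { [F → . ;], [F → . e -], [F → . y], [F → .], [T → . - T], [T → . F], [T → .], [T' → . T] }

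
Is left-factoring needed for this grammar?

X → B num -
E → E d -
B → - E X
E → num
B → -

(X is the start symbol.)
Left-factoring is needed when two productions for the same non-terminal
share a common prefix on the right-hand side.

Productions for E:
  E → E d -
  E → num
Productions for B:
  B → - E X
  B → -

Found common prefix '-' in productions for B

Answer: Yes, B has productions with common prefix '-'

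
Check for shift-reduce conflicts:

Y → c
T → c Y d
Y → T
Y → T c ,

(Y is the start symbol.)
Yes — I1: [Y → T .] vs [Y → T . c ,]; I3: [Y → c .] vs [T → . c Y d]

Augment with Y' → Y and build the canonical LR(0) collection (I0 = CLOSURE({[Y' → . Y]}), then GOTO on every symbol after a dot until no new states appear). It has 8 states:
  I0: { [T → . c Y d], [Y → . T c ,], [Y → . T], [Y → . c], [Y' → . Y] }  — shift
  I1: { [Y → T . c ,], [Y → T .] }  — shift, reduce
  I2: { [Y' → Y .] }  — accept
  I3: { [T → . c Y d], [T → c . Y d], [Y → . T c ,], [Y → . T], [Y → . c], [Y → c .] }  — shift, reduce
  I4: { [T → c Y . d] }  — shift
  I5: { [T → c Y d .] }  — reduce
  I6: { [Y → T c . ,] }  — shift
  I7: { [Y → T c , .] }  — reduce

I1 contains reduce item [Y → T .] and shift item [Y → T . c ,] — shift-reduce conflict.
I3 contains reduce item [Y → c .] and shift items [T → . c Y d], [Y → . c] — shift-reduce conflict.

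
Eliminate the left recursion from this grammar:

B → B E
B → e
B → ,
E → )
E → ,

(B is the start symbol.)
B → e B'
B → , B'
B' → E B'
B' → ε
E → )
E → ,

B is directly left-recursive. The standard transformation for
  A → A α₁ | ... | A α_m | β₁ | ... | β_n
is
  A  → β₁ A' | ... | β_n A'
  A' → α₁ A' | ... | α_m A' | ε

B → e becomes B → e B'
B → , becomes B → , B'
B → B E becomes B' → E B'
Add B' → ε

Productions for other non-terminals are unchanged:
  E → )
  E → ,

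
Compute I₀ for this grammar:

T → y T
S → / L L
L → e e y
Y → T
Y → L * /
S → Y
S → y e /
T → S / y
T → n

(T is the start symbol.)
{ [L → . e e y], [S → . / L L], [S → . Y], [S → . y e /], [T → . S / y], [T → . n], [T → . y T], [T' → . T], [Y → . L * /], [Y → . T] }

First, augment the grammar with T' → T
I₀ = CLOSURE({ [T' → . T] }):
  [T' → . T] has the dot before T: add [T → . y T], [T → . S / y], [T → . n]
  [T → . S / y] has the dot before S: add [S → . / L L], [S → . Y], [S → . y e /]
  [S → . Y] has the dot before Y: add [Y → . T], [Y → . L * /]
  [Y → . L * /] has the dot before L: add [L → . e e y]
No further items can be added.

I₀ = { [L → . e e y], [S → . / L L], [S → . Y], [S → . y e /], [T → . S / y], [T → . n], [T → . y T], [T' → . T], [Y → . L * /], [Y → . T] }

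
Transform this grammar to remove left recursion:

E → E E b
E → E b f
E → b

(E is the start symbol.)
E → b E'
E' → E b E'
E' → b f E'
E' → ε

E is directly left-recursive. The standard transformation for
  A → A α₁ | ... | A α_m | β₁ | ... | β_n
is
  A  → β₁ A' | ... | β_n A'
  A' → α₁ A' | ... | α_m A' | ε

E → b becomes E → b E'
E → E E b becomes E' → E b E'
E → E b f becomes E' → b f E'
Add E' → ε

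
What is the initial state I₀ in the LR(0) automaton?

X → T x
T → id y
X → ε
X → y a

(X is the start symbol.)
First, augment the grammar with X' → X
I₀ = CLOSURE({ [X' → . X] }):
  [X' → . X] has the dot before X: add [X → . T x], [X → .], [X → . y a]
  [X → . T x] has the dot before T: add [T → . id y]
No further items can be added.

I₀ = { [T → . id y], [X → . T x], [X → . y a], [X → .], [X' → . X] }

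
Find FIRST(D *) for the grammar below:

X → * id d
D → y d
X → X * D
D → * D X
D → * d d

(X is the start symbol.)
FIRST sets of the non-terminals involved (from the grammar, by fixed-point iteration):
  FIRST(D) = { '*', 'y' }

To compute FIRST(D *), process the symbols left to right:
Symbol D is a non-terminal. Add FIRST(D) \ {ε} = { '*', 'y' }
D is not nullable (ε ∉ FIRST(D)), so stop here.
FIRST(D *) = { '*', 'y' }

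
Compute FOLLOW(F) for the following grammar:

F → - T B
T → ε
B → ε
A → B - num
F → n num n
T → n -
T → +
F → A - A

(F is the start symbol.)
To compute FOLLOW(F), find every occurrence of F on a right-hand side N → α F β: add FIRST(β) \ {ε}, and if β is empty or nullable also add FOLLOW(N). Iterate to a fixed point.

F is the start symbol, so $ ∈ FOLLOW(F).
F does not occur on any right-hand side.

Taking the union: FOLLOW(F) = { $ }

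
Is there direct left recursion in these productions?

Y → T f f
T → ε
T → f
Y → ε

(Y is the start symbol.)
Y → T f f: starts with T
T → ε: starts with ε
T → f: starts with f
Y → ε: starts with ε

No direct left recursion found.

Answer: No direct left recursion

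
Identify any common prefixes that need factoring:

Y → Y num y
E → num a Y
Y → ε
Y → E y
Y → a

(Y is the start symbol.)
No, left-factoring is not needed

Left-factoring is needed when two productions for the same non-terminal
share a common prefix on the right-hand side.

Productions for Y:
  Y → Y num y
  Y → ε
  Y → E y
  Y → a

No common prefixes found.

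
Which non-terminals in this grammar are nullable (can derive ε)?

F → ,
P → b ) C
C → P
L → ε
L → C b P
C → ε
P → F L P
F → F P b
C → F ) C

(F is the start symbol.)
A non-terminal is nullable if it can derive ε (the empty string): either it has an ε-production, or it has a production whose right-hand side consists entirely of nullable non-terminals.

ε-productions: L → ε, C → ε
So L, C are immediately nullable.
No further non-terminal can be added: every production for the remaining non-terminals contains a terminal or a non-nullable non-terminal.
Nullable = { 'C', 'L' }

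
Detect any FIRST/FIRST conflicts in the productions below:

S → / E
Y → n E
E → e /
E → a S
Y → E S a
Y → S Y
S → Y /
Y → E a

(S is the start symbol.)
A FIRST/FIRST conflict occurs when two productions N → α and N → β for the same non-terminal have FIRST(α) ∩ FIRST(β) ≠ ∅ (with ε ∈ FIRST of a nullable right-hand side, so two nullable alternatives also conflict).

FIRST sets of the non-terminals at (or reachable through a nullable prefix from) the front of some alternative:
  FIRST(Y) = { '/', 'a', 'e', 'n' }
  FIRST(E) = { 'a', 'e' }
  FIRST(S) = { '/', 'a', 'e', 'n' }

Productions for S:
  S → / E: FIRST = { '/' }
  S → Y /: FIRST = { '/', 'a', 'e', 'n' }
Productions for Y:
  Y → n E: FIRST = { 'n' }
  Y → E S a: FIRST = { 'a', 'e' }
  Y → S Y: FIRST = { '/', 'a', 'e', 'n' }
  Y → E a: FIRST = { 'a', 'e' }
Productions for E:
  E → e /: FIRST = { 'e' }
  E → a S: FIRST = { 'a' }

Conflict for S: S → / E and S → Y /
  Overlap: { '/' }
Conflict for Y: Y → n E and Y → S Y
  Overlap: { 'n' }
Conflict for Y: Y → E S a and Y → S Y
  Overlap: { 'a', 'e' }
Conflict for Y: Y → E S a and Y → E a
  Overlap: { 'a', 'e' }
Conflict for Y: Y → S Y and Y → E a
  Overlap: { 'a', 'e' }

Answer: Yes. S → '/' E / S → Y '/' on { '/' }; Y → n E / Y → S Y on { 'n' }; Y → E S a / Y → S Y on { 'a', 'e' }; Y → E S a / Y → E a on { 'a', 'e' }; Y → S Y / Y → E a on { 'a', 'e' }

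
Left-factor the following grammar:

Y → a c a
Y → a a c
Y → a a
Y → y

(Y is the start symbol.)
Left-factoring transforms A → αβ₁ | αβ₂ into A → αA' and A' → β₁ | β₂
(α is the longest common prefix among the alternatives). Repeat until
no nonterminal has two alternatives with a common prefix.

Round 1: Y has alternatives sharing prefix 'a'. Introduce Y': Y → a Y'
  Add: Y' → c a
  Add: Y' → a c
  Add: Y' → a

Round 2: Y' has alternatives sharing prefix 'a'. Introduce Y'': Y' → a Y''
  Add: Y'' → c
  Add: Y'' → ε

No remaining common prefixes — done.

Resulting grammar:
Y → a Y'
Y' → c a
Y' → a Y''
Y'' → c
Y'' → ε
Y → y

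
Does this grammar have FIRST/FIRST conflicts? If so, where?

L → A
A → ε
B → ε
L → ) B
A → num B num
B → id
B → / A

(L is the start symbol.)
No FIRST/FIRST conflicts.

A FIRST/FIRST conflict occurs when two productions N → α and N → β for the same non-terminal have FIRST(α) ∩ FIRST(β) ≠ ∅ (with ε ∈ FIRST of a nullable right-hand side, so two nullable alternatives also conflict).

FIRST sets of the non-terminals at (or reachable through a nullable prefix from) the front of some alternative:
  FIRST(A) = { 'num', ε }

Productions for L:
  L → A: FIRST = { 'num', ε }
  L → ) B: FIRST = { ')' }
Productions for A:
  A → ε: FIRST = { ε }
  A → num B num: FIRST = { 'num' }
Productions for B:
  B → ε: FIRST = { ε }
  B → id: FIRST = { 'id' }
  B → / A: FIRST = { '/' }

All alternatives of each non-terminal have pairwise disjoint FIRST sets.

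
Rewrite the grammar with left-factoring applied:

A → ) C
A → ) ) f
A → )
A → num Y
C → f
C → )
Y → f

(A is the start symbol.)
Left-factoring transforms A → αβ₁ | αβ₂ into A → αA' and A' → β₁ | β₂
(α is the longest common prefix among the alternatives). Repeat until
no nonterminal has two alternatives with a common prefix.

Round 1: A has alternatives sharing prefix ')'. Introduce A': A → ) A'
  Add: A' → C
  Add: A' → ) f
  Add: A' → ε

No remaining common prefixes — done.

Resulting grammar:
A → ) A'
A' → C
A' → ) f
A' → ε
A → num Y
C → f
C → )
Y → f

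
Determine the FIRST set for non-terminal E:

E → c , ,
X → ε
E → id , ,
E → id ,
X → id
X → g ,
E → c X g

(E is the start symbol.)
{ 'c', 'id' }

From E → c , ,:
  - c is a terminal: add 'c' and stop
From E → id , ,:
  - id is a terminal: add 'id' and stop
From E → id ,:
  - id is a terminal: add 'id' and stop
From E → c X g:
  - c is a terminal: add 'c' and stop

Collecting: FIRST(E) = { 'c', 'id' }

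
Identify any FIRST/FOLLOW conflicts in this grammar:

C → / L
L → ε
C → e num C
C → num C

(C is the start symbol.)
A FIRST/FOLLOW conflict occurs when a non-terminal N has a nullable alternative N → β (β ⇒* ε) and another alternative N → α with FIRST(α) ∩ FOLLOW(N) ≠ ∅: on such a lookahead the parser cannot decide between expanding α and letting N vanish via β.

Nullable non-terminals: L.
L has a nullable alternative but only one production, so nothing to check.

C has no nullable alternative, so no FIRST/FOLLOW check is needed there.

No FIRST/FOLLOW conflicts found.

Answer: No FIRST/FOLLOW conflicts.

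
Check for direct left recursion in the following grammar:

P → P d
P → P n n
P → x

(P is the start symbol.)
Yes, P is left-recursive

Direct left recursion occurs when N → N α for some non-terminal N (the right-hand side begins with the left-hand side itself).

P → P d: LEFT RECURSIVE (starts with P)
P → P n n: LEFT RECURSIVE (starts with P)
P → x: starts with x

The grammar has direct left recursion on: P.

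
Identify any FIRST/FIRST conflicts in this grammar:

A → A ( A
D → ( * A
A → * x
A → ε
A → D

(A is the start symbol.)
Yes. A → A '(' A / A → '*' x on { '*' }; A → A '(' A / A → D on { '(' }

FIRST sets of the non-terminals at (or reachable through a nullable prefix from) the front of some alternative:
  FIRST(A) = { '(', '*', ε }
  FIRST(D) = { '(' }

Productions for A:
  A → A ( A: FIRST = { '(', '*' }
  A → * x: FIRST = { '*' }
  A → ε: FIRST = { ε }
  A → D: FIRST = { '(' }
D has only one production, so no FIRST/FIRST conflict is possible there.

Conflict for A: A → A ( A and A → * x
  Overlap: { '*' }
Conflict for A: A → A ( A and A → D
  Overlap: { '(' }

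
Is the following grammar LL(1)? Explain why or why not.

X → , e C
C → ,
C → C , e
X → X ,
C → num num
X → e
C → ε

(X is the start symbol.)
A grammar is LL(1) if for each non-terminal N with multiple productions, the predict sets of those productions are pairwise disjoint, where PREDICT(N → α) = (FIRST(α) \ {ε}) ∪ (FOLLOW(N) if α ⇒* ε).

Relevant sets:
  FIRST(X) = { ',', 'e' }
  FIRST(C) = { ',', 'num', ε }
  FOLLOW(C) = { $, ',' }

For X:
  PREDICT(X → ',' e C) = { ',' }
  PREDICT(X → X ',') = { ',', 'e' }
  PREDICT(X → e) = { 'e' }
For C:
  PREDICT(C → ',') = { ',' }
  PREDICT(C → C ',' e) = { ',', 'num' }
  PREDICT(C → num num) = { 'num' }
  PREDICT(C → ε) = { $, ',' }

Conflict found: Predict set conflict for X: { ',' }
The grammar is NOT LL(1).

Answer: No. Predict set conflict for X: { ',' }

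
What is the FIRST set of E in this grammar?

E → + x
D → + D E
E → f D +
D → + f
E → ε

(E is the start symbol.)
From E → + x:
  - '+' is a terminal: add '+' and stop
From E → f D +:
  - f is a terminal: add 'f' and stop
From E → ε:
  - ε-production, so ε ∈ FIRST(E)

Collecting: FIRST(E) = { '+', 'f', ε }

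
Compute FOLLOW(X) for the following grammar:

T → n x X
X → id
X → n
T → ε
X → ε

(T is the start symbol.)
{ $ }

In T → n x X: X is at the end, add FOLLOW(T)

The FOLLOW sets referred to above (computed the same way, to a fixed point):
  FOLLOW(T) = { $ }

Taking the union: FOLLOW(X) = { $ }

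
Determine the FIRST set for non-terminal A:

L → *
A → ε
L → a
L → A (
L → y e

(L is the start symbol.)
To compute FIRST(A), examine every production with A on the left-hand side, reading each right-hand side left to right until a non-nullable symbol is reached.

From A → ε:
  - ε-production, so ε ∈ FIRST(A)

Collecting: FIRST(A) = { ε }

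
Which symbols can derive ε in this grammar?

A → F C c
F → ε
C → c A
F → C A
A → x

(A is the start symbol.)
{ 'F' }

A non-terminal is nullable if it can derive ε (the empty string): either it has an ε-production, or it has a production whose right-hand side consists entirely of nullable non-terminals.

ε-productions: F → ε
So F is immediately nullable.
No further non-terminal can be added: every production for the remaining non-terminals contains a terminal or a non-nullable non-terminal.
Nullable = { 'F' }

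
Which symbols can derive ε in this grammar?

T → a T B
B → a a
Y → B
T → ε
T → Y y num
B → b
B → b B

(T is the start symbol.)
{ 'T' }

ε-productions: T → ε
So T is immediately nullable.
No further non-terminal can be added: every production for the remaining non-terminals contains a terminal or a non-nullable non-terminal.
Nullable = { 'T' }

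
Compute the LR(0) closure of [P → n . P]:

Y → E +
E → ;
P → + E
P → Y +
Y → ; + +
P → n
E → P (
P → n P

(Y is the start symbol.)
{ [E → . ;], [E → . P (], [P → . + E], [P → . Y +], [P → . n P], [P → . n], [P → n . P], [Y → . ; + +], [Y → . E +] }

To compute CLOSURE, for each item [A → α.Bβ] where B is a non-terminal, add [B → .γ] for all productions B → γ; repeat for the newly added items until nothing changes.

Start with: [P → n . P]
  [P → n . P] has the dot before P: add [P → . + E], [P → . Y +], [P → . n], [P → . n P]
  [P → . Y +] has the dot before Y: add [Y → . E +], [Y → . ; + +]
  [Y → . E +] has the dot before E: add [E → . ;], [E → . P (]
No further items can be added.

CLOSURE = { [E → . ;], [E → . P (], [P → . + E], [P → . Y +], [P → . n P], [P → . n], [P → n . P], [Y → . ; + +], [Y → . E +] }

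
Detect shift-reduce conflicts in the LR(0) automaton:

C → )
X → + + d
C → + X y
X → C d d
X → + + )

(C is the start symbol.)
No shift-reduce conflicts

Augment with C' → C and build the canonical LR(0) collection (I0 = CLOSURE({[C' → . C]}), then GOTO on every symbol after a dot until no new states appear). It has 13 states:
  I0: { [C → . )], [C → . + X y], [C' → . C] }  — shift
  I1: { [C → ) .] }  — reduce
  I2: { [C → + . X y], [C → . )], [C → . + X y], [X → . + + )], [X → . + + d], [X → . C d d] }  — shift
  I3: { [C' → C .] }  — accept
  I4: { [C → + . X y], [C → . )], [C → . + X y], [X → + . + )], [X → + . + d], [X → . + + )], [X → . + + d], [X → . C d d] }  — shift
  I5: { [X → C . d d] }  — shift
  I6: { [C → + X . y] }  — shift
  I7: { [C → + X y .] }  — reduce
  I8: { [X → C d . d] }  — shift
  I9: { [X → C d d .] }  — reduce
  I10: { [C → + . X y], [C → . )], [C → . + X y], [X → + + . )], [X → + + . d], [X → + . + )], [X → + . + d], [X → . + + )], [X → . + + d], [X → . C d d] }  — shift
  I11: { [C → ) .], [X → + + ) .] }  — 2 reduces
  I12: { [X → + + d .] }  — reduce

No state contains both a complete item and a shift item.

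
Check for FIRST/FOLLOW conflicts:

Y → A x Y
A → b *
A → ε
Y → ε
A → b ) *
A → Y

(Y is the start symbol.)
Yes. Y → A x Y with FOLLOW(Y) on { 'x' }; A → Y with FOLLOW(A) on { 'x' }

A FIRST/FOLLOW conflict occurs when a non-terminal N has a nullable alternative N → β (β ⇒* ε) and another alternative N → α with FIRST(α) ∩ FOLLOW(N) ≠ ∅: on such a lookahead the parser cannot decide between expanding α and letting N vanish via β.

Nullable non-terminals: A, Y.
FIRST sets used below: FIRST(Y) = { 'b', 'x', ε }, FIRST(A) = { 'b', 'x', ε }

A: nullable alternative(s) A → ε, A → Y; FOLLOW(A) = { 'x' }
  A → b *: FIRST \ {ε} = { 'b' } — disjoint from FOLLOW(A)
  A → ε: FIRST \ {ε} = { } — disjoint from FOLLOW(A)
  A → b ) *: FIRST \ {ε} = { 'b' } — disjoint from FOLLOW(A)
  A → Y: FIRST \ {ε} = { 'b', 'x' } — overlaps FOLLOW(A) on { 'x' }: CONFLICT

Y: nullable alternative(s) Y → ε; FOLLOW(Y) = { $, 'x' }
  Y → A x Y: FIRST \ {ε} = { 'b', 'x' } — overlaps FOLLOW(Y) on { 'x' }: CONFLICT
  Y → ε: FIRST \ {ε} = { } — this is the only nullable alternative, skip

So the grammar has 2 FIRST/FOLLOW conflicts (marked CONFLICT above).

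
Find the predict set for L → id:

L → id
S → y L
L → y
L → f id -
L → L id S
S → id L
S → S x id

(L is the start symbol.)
{ 'id' }

PREDICT(L → id) = (FIRST(RHS) \ {ε}) ∪ (FOLLOW(L) if ε ∈ FIRST(RHS), i.e. RHS ⇒* ε)
FIRST(id) = { 'id' }
ε ∉ FIRST(id), so FOLLOW(L) is not added.
PREDICT(L → id) = { 'id' }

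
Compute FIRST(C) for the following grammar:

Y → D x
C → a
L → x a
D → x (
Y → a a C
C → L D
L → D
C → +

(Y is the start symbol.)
{ '+', 'a', 'x' }

To compute FIRST(C), examine every production with C on the left-hand side, reading each right-hand side left to right until a non-nullable symbol is reached.

FIRST sets of the other non-terminals involved (by the same procedure, iterated to a fixed point):
  FIRST(L) = { 'x' }

From C → a:
  - a is a terminal: add 'a' and stop
From C → L D:
  - L is a non-terminal: add FIRST(L) \ {ε} = { 'x' }
    L is not nullable, so stop
From C → +:
  - '+' is a terminal: add '+' and stop

Collecting: FIRST(C) = { '+', 'a', 'x' }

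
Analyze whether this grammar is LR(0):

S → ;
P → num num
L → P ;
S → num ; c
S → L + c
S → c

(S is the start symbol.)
A grammar is LR(0) if no state in the canonical LR(0) collection has:
  - both a shift item (dot before a terminal) and a complete item (shift-reduce conflict), or
  - two or more complete items (reduce-reduce conflict; the accept item [S' → S .] counts as a complete item here).

Augment with S' → S and build the canonical LR(0) collection (I0 = CLOSURE({[S' → . S]}), then GOTO on every symbol after a dot until no new states appear). It has 13 states:
  I0: { [L → . P ;], [P → . num num], [S → . ;], [S → . L + c], [S → . c], [S → . num ; c], [S' → . S] }  — shift
  I1: { [S → ; .] }  — reduce
  I2: { [S → L . + c] }  — shift
  I3: { [L → P . ;] }  — shift
  I4: { [S' → S .] }  — accept
  I5: { [S → c .] }  — reduce
  I6: { [P → num . num], [S → num . ; c] }  — shift
  I7: { [S → num ; . c] }  — shift
  I8: { [P → num num .] }  — reduce
  I9: { [S → num ; c .] }  — reduce
  I10: { [L → P ; .] }  — reduce
  I11: { [S → L + . c] }  — shift
  I12: { [S → L + c .] }  — reduce

Every state is either a pure shift/goto state or contains exactly one complete item and nothing to shift — no conflicts. The grammar is LR(0).

Answer: Yes, the grammar is LR(0)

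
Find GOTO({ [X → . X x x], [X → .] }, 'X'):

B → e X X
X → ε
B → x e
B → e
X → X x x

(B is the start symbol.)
GOTO(I, 'X') = CLOSURE({ [A → αX.β] : [A → α.Xβ] ∈ I, X = 'X' })

Items with dot before 'X', with the dot advanced:
  [X → . X x x] → [X → X . x x]
Closure adds nothing (no advanced item has the dot before a non-terminal).

GOTO = { [X → X . x x] }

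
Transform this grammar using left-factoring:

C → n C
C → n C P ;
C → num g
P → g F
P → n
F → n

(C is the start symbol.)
C → n C C'
C' → ε
C' → P ;
C → num g
P → g F
P → n
F → n

Left-factoring transforms A → αβ₁ | αβ₂ into A → αA' and A' → β₁ | β₂
(α is the longest common prefix among the alternatives). Repeat until
no nonterminal has two alternatives with a common prefix.

Round 1: C has alternatives sharing prefix 'n C'. Introduce C': C → n C C'
  Add: C' → ε
  Add: C' → P ;

No remaining common prefixes — done.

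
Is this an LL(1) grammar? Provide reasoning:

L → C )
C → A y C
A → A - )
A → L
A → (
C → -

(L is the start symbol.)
No. Predict set conflict for C: { '-' }

A grammar is LL(1) if for each non-terminal N with multiple productions, the predict sets of those productions are pairwise disjoint, where PREDICT(N → α) = (FIRST(α) \ {ε}) ∪ (FOLLOW(N) if α ⇒* ε).

Relevant sets:
  FIRST(A) = { '(', '-' }
  FIRST(L) = { '(', '-' }

For C:
  PREDICT(C → A y C) = { '(', '-' }
  PREDICT(C → '-') = { '-' }
For A:
  PREDICT(A → A '-' ')') = { '(', '-' }
  PREDICT(A → L) = { '(', '-' }
  PREDICT(A → '(') = { '(' }
L has a single production, so nothing to check there.

Conflict found: Predict set conflict for C: { '-' }
The grammar is NOT LL(1).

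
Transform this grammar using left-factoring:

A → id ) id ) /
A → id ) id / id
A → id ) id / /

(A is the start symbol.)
A → id ) id A'
A' → ) /
A' → / A''
A'' → id
A'' → /

Left-factoring transforms A → αβ₁ | αβ₂ into A → αA' and A' → β₁ | β₂
(α is the longest common prefix among the alternatives). Repeat until
no nonterminal has two alternatives with a common prefix.

Round 1: A has alternatives sharing prefix 'id ) id'. Introduce A': A → id ) id A'
  Add: A' → ) /
  Add: A' → / id
  Add: A' → / /

Round 2: A' has alternatives sharing prefix '/'. Introduce A'': A' → / A''
  Add: A'' → id
  Add: A'' → /

No remaining common prefixes — done.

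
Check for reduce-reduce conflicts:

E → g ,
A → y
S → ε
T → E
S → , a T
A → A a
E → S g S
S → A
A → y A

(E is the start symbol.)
No reduce-reduce conflicts

A reduce-reduce conflict occurs when an LR(0) state has two complete items [A → α .] and [B → β .] — both call for a reduction, and with no lookahead the parser cannot choose between them.

Augment with E' → E and build the canonical LR(0) collection (I0 = CLOSURE({[E' → . E]}), then GOTO on every symbol after a dot until no new states appear). It has 15 states:
  I0: { [A → . A a], [A → . y A], [A → . y], [E → . S g S], [E → . g ,], [E' → . E], [S → . , a T], [S → . A], [S → .] }  — shift, reduce
  I1: { [S → , . a T] }  — shift
  I2: { [A → A . a], [S → A .] }  — shift, reduce
  I3: { [E' → E .] }  — accept
  I4: { [E → S . g S] }  — shift
  I5: { [E → g . ,] }  — shift
  I6: { [A → . A a], [A → . y A], [A → . y], [A → y . A], [A → y .] }  — shift, reduce
  I7: { [A → A . a], [A → y A .] }  — shift, reduce
  I8: { [A → A a .] }  — reduce
  I9: { [E → g , .] }  — reduce
  I10: { [A → . A a], [A → . y A], [A → . y], [E → S g . S], [S → . , a T], [S → . A], [S → .] }  — shift, reduce
  I11: { [E → S g S .] }  — reduce
  I12: { [A → . A a], [A → . y A], [A → . y], [E → . S g S], [E → . g ,], [S → , a . T], [S → . , a T], [S → . A], [S → .], [T → . E] }  — shift, reduce
  I13: { [T → E .] }  — reduce
  I14: { [S → , a T .] }  — reduce

No state contains more than one complete item.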